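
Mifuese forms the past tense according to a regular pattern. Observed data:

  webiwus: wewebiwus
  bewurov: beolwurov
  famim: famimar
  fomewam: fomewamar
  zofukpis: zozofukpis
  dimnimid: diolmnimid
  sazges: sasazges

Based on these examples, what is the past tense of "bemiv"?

famim and zofukpis both have last vowel 'i' yet inflect differently (famimar, zozofukpis), so the last vowel is not what conditions the rule; the final letter is.
"bemiv" ends in -v. The one such stem in the data (bewurov → beolwurov) inserts -ol- after the first vowel (as does dimnimid), so the same rule applies.
So bemiv → beolmiv.

beolmiv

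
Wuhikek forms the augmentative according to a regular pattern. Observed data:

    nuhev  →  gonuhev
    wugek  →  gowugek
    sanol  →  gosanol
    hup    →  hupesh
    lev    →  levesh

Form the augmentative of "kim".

kimesh

nuhev and lev both end in -v yet inflect differently (gonuhev, levesh), so the final letter is not what conditions the rule; the number of vowels is.
"kim" has 1 vowel. The stems with 1 vowel (hup → hupesh, lev → levesh) add -esh.
The other pattern: stems with 2 vowels add the prefix go-.
So kim → kimesh.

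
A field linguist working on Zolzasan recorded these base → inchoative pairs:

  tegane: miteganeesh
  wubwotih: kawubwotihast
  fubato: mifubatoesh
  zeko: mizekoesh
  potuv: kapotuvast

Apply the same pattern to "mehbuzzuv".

kamehbuzzuvast

potuv and zeko both have 2 vowels yet inflect differently (kapotuvast, mizekoesh), so the number of vowels is not what conditions the rule; whether the stem ends in a vowel or a consonant is.
"mehbuzzuv" ends in a consonant. The stems ending in a consonant (wubwotih → kawubwotihast, potuv → kapotuvast) add ka- … -ast around the stem.
So mehbuzzuv → kamehbuzzuvast.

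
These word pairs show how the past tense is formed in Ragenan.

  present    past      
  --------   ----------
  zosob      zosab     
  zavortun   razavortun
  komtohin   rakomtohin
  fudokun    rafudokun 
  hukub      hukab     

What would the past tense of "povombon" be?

fudokun and hukub both have last vowel 'u' yet inflect differently (rafudokun, hukab), so the last vowel is not what conditions the rule; the final letter is.
"povombon" ends in -n. The stems ending in -n (fudokun → rafudokun, zavortun → razavortun, komtohin → rakomtohin) add the prefix ra-.
The other pattern: stems ending in -b change the last vowel to 'a'.
So povombon → rapovombon.

rapovombon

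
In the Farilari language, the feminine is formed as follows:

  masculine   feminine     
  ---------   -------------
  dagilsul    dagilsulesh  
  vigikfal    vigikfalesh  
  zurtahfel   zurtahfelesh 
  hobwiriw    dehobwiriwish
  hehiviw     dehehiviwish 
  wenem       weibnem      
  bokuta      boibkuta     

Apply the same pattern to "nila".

"nila" ends in -a. The one such stem in the data (bokuta → boibkuta) inserts -ib- after the first vowel (as does wenem), so the same rule applies.
The other patterns: stems ending in -l add -esh; stems ending in -w add de- … -ish around the stem.
So nila → niibla.

niibla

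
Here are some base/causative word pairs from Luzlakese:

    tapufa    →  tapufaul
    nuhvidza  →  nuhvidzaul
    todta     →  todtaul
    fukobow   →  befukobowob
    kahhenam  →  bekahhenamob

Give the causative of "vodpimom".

bevodpimomob

tapufa and kahhenam both have last vowel 'a' yet inflect differently (tapufaul, bekahhenamob), so the last vowel is not what conditions the rule; whether the stem ends in a vowel or a consonant is.
"vodpimom" ends in a consonant. The stems ending in a consonant (fukobow → befukobowob, kahhenam → bekahhenamob) add be- … -ob around the stem.
The other pattern: stems ending in a vowel add -ul.
So vodpimom → bevodpimomob.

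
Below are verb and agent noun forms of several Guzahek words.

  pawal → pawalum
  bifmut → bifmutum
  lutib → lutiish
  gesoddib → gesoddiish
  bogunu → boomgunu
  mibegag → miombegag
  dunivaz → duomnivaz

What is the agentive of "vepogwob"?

bifmut and bogunu both have last vowel 'u' yet inflect differently (bifmutum, boomgunu), so the last vowel is not what conditions the rule; the final letter is.
"vepogwob" ends in -b. The stems ending in -b (lutib → lutiish, gesoddib → gesoddiish) drop the final letter and add -ish.
The other patterns: stems ending in -l or -t add -um; stems ending in -g, -u or -z insert -om- after the first vowel.
So vepogwob → vepogwoish.

vepogwoish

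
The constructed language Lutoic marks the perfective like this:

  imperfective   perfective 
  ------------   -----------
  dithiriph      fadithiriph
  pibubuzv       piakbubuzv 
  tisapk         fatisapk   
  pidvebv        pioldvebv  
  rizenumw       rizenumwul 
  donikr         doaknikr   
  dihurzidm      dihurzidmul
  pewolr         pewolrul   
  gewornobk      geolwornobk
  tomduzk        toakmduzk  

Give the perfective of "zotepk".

fazotepk

tomduzk and tisapk both end in -k yet inflect differently (toakmduzk, fatisapk), so the final letter is not what conditions the rule; the second-to-last letter is.
"zotepk" has second-to-last letter 'p'. The stems whose second-to-last letter is 'p' (tisapk → fatisapk, dithiriph → fadithiriph) add the prefix fa-.
The other patterns: stems whose second-to-last letter is 'k' or 'z' insert -ak- after the first vowel; stems whose second-to-last letter is 'b' insert -ol- after the first vowel; stems whose second-to-last letter is 'd', 'l' or 'm' add -ul.
So zotepk → fazotepk.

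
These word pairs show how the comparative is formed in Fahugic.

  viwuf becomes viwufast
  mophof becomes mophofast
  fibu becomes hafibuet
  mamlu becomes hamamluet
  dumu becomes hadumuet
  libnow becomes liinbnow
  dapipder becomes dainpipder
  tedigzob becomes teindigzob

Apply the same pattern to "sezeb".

viwuf and fibu both have last vowel 'u' yet inflect differently (viwufast, hafibuet), so the last vowel is not what conditions the rule; the final letter is.
"sezeb" ends in -b. The one such stem in the data (tedigzob → teindigzob) inserts -in- after the first vowel (as do libnow, dapipder), so the same rule applies.
The other patterns: stems ending in -f add -ast; stems ending in -u add ha- … -et around the stem.
So sezeb → seinzeb.

seinzeb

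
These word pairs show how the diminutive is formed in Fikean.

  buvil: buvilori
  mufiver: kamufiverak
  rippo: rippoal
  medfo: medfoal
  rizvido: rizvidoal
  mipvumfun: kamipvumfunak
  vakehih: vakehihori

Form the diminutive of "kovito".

medfo and mufiver both begin with m- yet inflect differently (medfoal, kamufiverak), so the first letter is not what conditions the rule; the final letter is.
"kovito" ends in -o. The stems ending in -o (rippo → rippoal, rizvido → rizvidoal, medfo → medfoal) add -al.
The other patterns: stems ending in -n or -r add ka- … -ak around the stem; stems ending in -h or -l add -ori.
So kovito → kovitoal.

kovitoal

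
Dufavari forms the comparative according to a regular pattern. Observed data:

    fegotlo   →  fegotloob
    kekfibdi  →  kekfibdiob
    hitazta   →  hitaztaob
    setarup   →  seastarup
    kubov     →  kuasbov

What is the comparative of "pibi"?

pibiob

fegotlo and kubov both have last vowel 'o' yet inflect differently (fegotloob, kuasbov), so the last vowel is not what conditions the rule; whether the stem ends in a vowel or a consonant is.
"pibi" ends in a vowel. The stems ending in a vowel (fegotlo → fegotloob, kekfibdi → kekfibdiob, hitazta → hitaztaob) add -ob.
So pibi → pibiob.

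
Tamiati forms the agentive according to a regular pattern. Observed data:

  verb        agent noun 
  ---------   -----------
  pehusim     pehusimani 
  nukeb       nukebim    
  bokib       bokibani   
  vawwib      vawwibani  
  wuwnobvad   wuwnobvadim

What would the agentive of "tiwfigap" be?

tiwfigapim

vawwib and nukeb both end in -b yet inflect differently (vawwibani, nukebim), so the final letter is not what conditions the rule; the last vowel is.
"tiwfigap" has last vowel 'a'. The one such stem in the data (wuwnobvad → wuwnobvadim) adds -im, so the same rule applies.
The other pattern: stems whose last vowel is 'i' add -ani.
So tiwfigap → tiwfigapim.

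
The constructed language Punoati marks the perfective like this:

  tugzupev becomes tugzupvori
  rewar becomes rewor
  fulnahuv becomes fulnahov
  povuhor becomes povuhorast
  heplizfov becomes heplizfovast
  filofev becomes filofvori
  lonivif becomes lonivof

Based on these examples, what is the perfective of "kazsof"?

kazsofast

filofev and heplizfov both end in -v yet inflect differently (filofvori, heplizfovast), so the final letter is not what conditions the rule; the last vowel is.
"kazsof" has last vowel 'o'. The stems whose last vowel is 'o' (heplizfov → heplizfovast, povuhor → povuhorast) add -ast.
The other patterns: stems whose last vowel is 'e' delete the last vowel and add -ori; stems whose last vowel is 'a', 'i' or 'u' change the last vowel to 'o'.
So kazsof → kazsofast.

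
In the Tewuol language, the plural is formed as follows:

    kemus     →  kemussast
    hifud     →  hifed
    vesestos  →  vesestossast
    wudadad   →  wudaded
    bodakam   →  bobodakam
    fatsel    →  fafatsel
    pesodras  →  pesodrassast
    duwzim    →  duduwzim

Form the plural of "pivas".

"pivas" ends in -s. The stems ending in -s (pesodras → pesodrassast, kemus → kemussast, vesestos → vesestossast) double the final consonant and add -ast.
So pivas → pivassast.

pivassast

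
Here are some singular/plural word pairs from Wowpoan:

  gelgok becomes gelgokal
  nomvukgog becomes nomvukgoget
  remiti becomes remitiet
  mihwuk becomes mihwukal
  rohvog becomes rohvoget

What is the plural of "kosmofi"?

kosmofiet

gelgok and nomvukgog both have last vowel 'o' yet inflect differently (gelgokal, nomvukgoget), so the last vowel is not what conditions the rule; the final letter is.
"kosmofi" ends in -i. The one such stem in the data (remiti → remitiet) adds -et, so the same rule applies.
So kosmofi → kosmofiet.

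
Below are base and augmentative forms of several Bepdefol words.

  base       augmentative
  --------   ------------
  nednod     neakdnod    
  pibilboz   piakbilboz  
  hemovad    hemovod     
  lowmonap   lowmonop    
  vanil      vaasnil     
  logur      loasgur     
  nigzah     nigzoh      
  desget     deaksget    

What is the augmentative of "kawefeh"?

"kawefeh" has last vowel 'e'. The one such stem in the data (desget → deaksget) inserts -ak- after the first vowel (as do pibilboz, nednod), so the same rule applies.
So kawefeh → kaakwefeh.

kaakwefeh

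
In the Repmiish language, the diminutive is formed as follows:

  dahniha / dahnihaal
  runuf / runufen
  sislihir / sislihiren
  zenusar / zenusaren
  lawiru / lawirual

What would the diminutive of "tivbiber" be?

runuf and lawiru both have last vowel 'u' yet inflect differently (runufen, lawirual), so the last vowel is not what conditions the rule; whether the stem ends in a vowel or a consonant is.
"tivbiber" ends in a consonant. The stems ending in a consonant (runuf → runufen, sislihir → sislihiren, zenusar → zenusaren) add -en.
So tivbiber → tivbiberen.

tivbiberen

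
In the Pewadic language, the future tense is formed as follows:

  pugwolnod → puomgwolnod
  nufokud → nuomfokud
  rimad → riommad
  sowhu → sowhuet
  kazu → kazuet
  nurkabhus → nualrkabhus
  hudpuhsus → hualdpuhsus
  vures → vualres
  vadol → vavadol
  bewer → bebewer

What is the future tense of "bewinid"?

beomwinid

nufokud and sowhu both have last vowel 'u' yet inflect differently (nuomfokud, sowhuet), so the last vowel is not what conditions the rule; the final letter is.
"bewinid" ends in -d. The stems ending in -d (pugwolnod → puomgwolnod, nufokud → nuomfokud, rimad → riommad) insert -om- after the first vowel.
The other patterns: stems ending in -u add -et; stems ending in -s insert -al- after the first vowel; stems ending in -l or -r repeat the first consonant+vowel as a prefix.
So bewinid → beomwinid.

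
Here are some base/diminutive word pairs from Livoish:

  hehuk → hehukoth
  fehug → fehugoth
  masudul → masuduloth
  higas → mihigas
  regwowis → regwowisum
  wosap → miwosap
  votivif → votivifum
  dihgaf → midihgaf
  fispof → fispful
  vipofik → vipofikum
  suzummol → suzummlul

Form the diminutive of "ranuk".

ranukoth

"ranuk" has last vowel 'u'. The stems whose last vowel is 'u' (fehug → fehugoth, hehuk → hehukoth, masudul → masuduloth) add -oth.
The other patterns: stems whose last vowel is 'i' add -um; stems whose last vowel is 'o' delete the last vowel and add -ul; stems whose last vowel is 'a' add the prefix mi-.
So ranuk → ranukoth.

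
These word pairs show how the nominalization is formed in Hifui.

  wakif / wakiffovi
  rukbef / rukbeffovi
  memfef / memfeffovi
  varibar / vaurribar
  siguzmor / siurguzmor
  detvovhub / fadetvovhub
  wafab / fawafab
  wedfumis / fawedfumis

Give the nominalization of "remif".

"remif" ends in -f. The stems ending in -f (wakif → wakiffovi, rukbef → rukbeffovi, memfef → memfeffovi) double the final consonant and add -ovi.
So remif → remiffovi.

remiffovi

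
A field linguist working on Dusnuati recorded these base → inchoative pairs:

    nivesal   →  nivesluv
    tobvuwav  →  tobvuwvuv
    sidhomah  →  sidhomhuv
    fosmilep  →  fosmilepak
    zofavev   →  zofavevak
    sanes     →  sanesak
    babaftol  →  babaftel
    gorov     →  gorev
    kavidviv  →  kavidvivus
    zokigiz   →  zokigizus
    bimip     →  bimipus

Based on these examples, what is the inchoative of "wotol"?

"wotol" has last vowel 'o'. The stems whose last vowel is 'o' (babaftol → babaftel, gorov → gorev) change the last vowel to 'e'.
So wotol → wotel.

wotel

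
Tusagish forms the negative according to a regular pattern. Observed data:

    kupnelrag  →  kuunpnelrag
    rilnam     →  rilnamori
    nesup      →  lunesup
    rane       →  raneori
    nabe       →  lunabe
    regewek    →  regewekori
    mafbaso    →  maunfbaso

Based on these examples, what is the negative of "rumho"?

rane and nabe both end in -e yet inflect differently (raneori, lunabe), so the final letter is not what conditions the rule; the first letter is.
"rumho" begins with r-. The stems beginning with r- (rane → raneori, rilnam → rilnamori, regewek → regewekori) add -ori.
So rumho → rumhoori.

rumhoori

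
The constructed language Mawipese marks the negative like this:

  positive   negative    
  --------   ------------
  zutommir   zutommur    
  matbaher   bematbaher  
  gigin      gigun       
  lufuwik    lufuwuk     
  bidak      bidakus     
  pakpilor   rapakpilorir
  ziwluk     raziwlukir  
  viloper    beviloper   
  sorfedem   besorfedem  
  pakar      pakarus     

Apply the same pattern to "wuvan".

wuvanus

pakar and matbaher both end in -r yet inflect differently (pakarus, bematbaher), so the final letter is not what conditions the rule; the last vowel is.
"wuvan" has last vowel 'a'. The stems whose last vowel is 'a' (pakar → pakarus, bidak → bidakus) add -us.
So wuvan → wuvanus.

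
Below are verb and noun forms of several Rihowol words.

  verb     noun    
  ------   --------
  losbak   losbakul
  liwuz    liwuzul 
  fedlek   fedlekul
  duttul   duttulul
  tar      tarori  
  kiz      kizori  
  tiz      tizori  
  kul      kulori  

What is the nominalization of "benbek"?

benbekul

"benbek" has 2 vowels. The stems with 2 vowels (losbak → losbakul, liwuz → liwuzul, fedlek → fedlekul) add -ul.
So benbek → benbekul.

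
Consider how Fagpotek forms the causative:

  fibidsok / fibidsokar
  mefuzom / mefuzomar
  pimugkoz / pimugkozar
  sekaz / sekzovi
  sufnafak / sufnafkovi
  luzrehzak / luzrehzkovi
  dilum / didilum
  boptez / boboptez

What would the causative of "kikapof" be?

"kikapof" has last vowel 'o'. The stems whose last vowel is 'o' (fibidsok → fibidsokar, mefuzom → mefuzomar, pimugkoz → pimugkozar) add -ar.
So kikapof → kikapofar.

kikapofar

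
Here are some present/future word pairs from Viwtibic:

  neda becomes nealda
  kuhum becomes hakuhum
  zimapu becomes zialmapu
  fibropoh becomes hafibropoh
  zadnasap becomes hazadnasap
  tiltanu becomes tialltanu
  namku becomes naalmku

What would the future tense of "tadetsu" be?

taaldetsu

"tadetsu" ends in a vowel. The stems ending in a vowel (neda → nealda, tiltanu → tialltanu, namku → naalmku) insert -al- after the first vowel.
So tadetsu → taaldetsu.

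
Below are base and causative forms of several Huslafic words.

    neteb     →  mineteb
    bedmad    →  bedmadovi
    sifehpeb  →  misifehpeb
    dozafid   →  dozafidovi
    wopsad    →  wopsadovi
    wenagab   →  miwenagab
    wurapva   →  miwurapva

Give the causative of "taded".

tadedovi

wopsad and wenagab both have last vowel 'a' yet inflect differently (wopsadovi, miwenagab), so the last vowel is not what conditions the rule; the final letter is.
"taded" ends in -d. The stems ending in -d (wopsad → wopsadovi, dozafid → dozafidovi, bedmad → bedmadovi) add -ovi.
The other pattern: stems ending in -a or -b add the prefix mi-.
So taded → tadedovi.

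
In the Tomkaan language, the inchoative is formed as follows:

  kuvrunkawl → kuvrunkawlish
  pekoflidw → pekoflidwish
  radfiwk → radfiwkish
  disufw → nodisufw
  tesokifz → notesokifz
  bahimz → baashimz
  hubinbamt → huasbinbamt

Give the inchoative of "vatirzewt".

"vatirzewt" has second-to-last letter 'w'. The stems whose second-to-last letter is 'w' (radfiwk → radfiwkish, kuvrunkawl → kuvrunkawlish) add -ish.
So vatirzewt → vatirzewtish.

vatirzewtish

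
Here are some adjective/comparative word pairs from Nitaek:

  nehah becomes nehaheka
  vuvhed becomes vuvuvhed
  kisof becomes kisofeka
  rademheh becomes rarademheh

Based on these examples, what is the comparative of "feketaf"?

rademheh and nehah both end in -h yet inflect differently (rarademheh, nehaheka), so the final letter is not what conditions the rule; the last vowel is.
"feketaf" has last vowel 'a'. The one such stem in the data (nehah → nehaheka) adds -eka, so the same rule applies.
So feketaf → feketafeka.

feketafeka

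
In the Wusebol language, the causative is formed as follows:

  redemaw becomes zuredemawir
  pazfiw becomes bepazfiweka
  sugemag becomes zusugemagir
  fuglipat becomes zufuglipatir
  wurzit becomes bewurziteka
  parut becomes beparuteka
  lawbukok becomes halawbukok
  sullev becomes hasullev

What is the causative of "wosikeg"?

fuglipat and parut both end in -t yet inflect differently (zufuglipatir, beparuteka), so the final letter is not what conditions the rule; the last vowel is.
"wosikeg" has last vowel 'e'. The one such stem in the data (sullev → hasullev) adds the prefix ha-, so the same rule applies.
The other patterns: stems whose last vowel is 'a' add zu- … -ir around the stem; stems whose last vowel is 'i' or 'u' add be- … -eka around the stem.
So wosikeg → hawosikeg.

hawosikeg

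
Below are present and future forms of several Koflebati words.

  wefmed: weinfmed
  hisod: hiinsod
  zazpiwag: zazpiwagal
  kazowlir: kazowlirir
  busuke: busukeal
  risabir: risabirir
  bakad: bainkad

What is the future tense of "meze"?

mezeal

wefmed and busuke both have last vowel 'e' yet inflect differently (weinfmed, busukeal), so the last vowel is not what conditions the rule; the final letter is.
"meze" ends in -e. The one such stem in the data (busuke → busukeal) adds -al, so the same rule applies.
The other patterns: stems ending in -r add -ir; stems ending in -d insert -in- after the first vowel.
So meze → mezeal.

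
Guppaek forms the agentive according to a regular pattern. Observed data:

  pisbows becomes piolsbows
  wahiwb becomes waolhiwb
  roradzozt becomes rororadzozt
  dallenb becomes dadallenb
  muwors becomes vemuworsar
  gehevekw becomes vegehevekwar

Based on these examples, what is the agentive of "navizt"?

nanavizt

wahiwb and dallenb both end in -b yet inflect differently (waolhiwb, dadallenb), so the final letter is not what conditions the rule; the second-to-last letter is.
"navizt" has second-to-last letter 'z'. The one such stem in the data (roradzozt → rororadzozt) repeats the first consonant+vowel as a prefix (as does dallenb), so the same rule applies.
The other patterns: stems whose second-to-last letter is 'w' insert -ol- after the first vowel; stems whose second-to-last letter is 'k' or 'r' add ve- … -ar around the stem.
So navizt → nanavizt.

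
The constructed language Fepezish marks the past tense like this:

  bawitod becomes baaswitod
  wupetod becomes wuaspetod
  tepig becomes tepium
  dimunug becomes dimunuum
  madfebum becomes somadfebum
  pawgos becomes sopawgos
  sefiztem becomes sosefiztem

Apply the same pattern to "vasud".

"vasud" ends in -d. The stems ending in -d (bawitod → baaswitod, wupetod → wuaspetod) insert -as- after the first vowel.
The other patterns: stems ending in -g drop the final letter and add -um; stems ending in -m or -s add the prefix so-.
So vasud → vaassud.

vaassud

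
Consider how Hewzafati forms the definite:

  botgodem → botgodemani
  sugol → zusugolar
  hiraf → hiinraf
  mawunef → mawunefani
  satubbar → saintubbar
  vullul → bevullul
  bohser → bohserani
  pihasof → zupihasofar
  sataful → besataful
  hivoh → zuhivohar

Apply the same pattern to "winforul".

"winforul" has last vowel 'u'. The stems whose last vowel is 'u' (vullul → bevullul, sataful → besataful) add the prefix be-.
The other patterns: stems whose last vowel is 'a' insert -in- after the first vowel; stems whose last vowel is 'o' add zu- … -ar around the stem; stems whose last vowel is 'e' add -ani.
So winforul → bewinforul.

bewinforul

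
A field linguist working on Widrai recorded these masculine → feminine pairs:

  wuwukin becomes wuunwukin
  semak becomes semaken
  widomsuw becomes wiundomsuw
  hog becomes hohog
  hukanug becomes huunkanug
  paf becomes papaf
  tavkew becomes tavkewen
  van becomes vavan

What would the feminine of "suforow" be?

suunforow

"suforow" has 3 vowels. The stems with 3 vowels (wuwukin → wuunwukin, widomsuw → wiundomsuw, hukanug → huunkanug) insert -un- after the first vowel.
So suforow → suunforow.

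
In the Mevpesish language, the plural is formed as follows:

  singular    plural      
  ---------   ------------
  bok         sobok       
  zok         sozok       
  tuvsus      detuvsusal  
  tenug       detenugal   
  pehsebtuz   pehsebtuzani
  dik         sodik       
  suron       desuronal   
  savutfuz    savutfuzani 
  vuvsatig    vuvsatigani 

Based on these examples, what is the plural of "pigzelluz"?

tenug and vuvsatig both end in -g yet inflect differently (detenugal, vuvsatigani), so the final letter is not what conditions the rule; the number of vowels is.
"pigzelluz" has 3 vowels. The stems with 3 vowels (vuvsatig → vuvsatigani, pehsebtuz → pehsebtuzani, savutfuz → savutfuzani) add -ani.
The other patterns: stems with 1 vowel add the prefix so-; stems with 2 vowels add de- … -al around the stem.
So pigzelluz → pigzelluzani.

pigzelluzani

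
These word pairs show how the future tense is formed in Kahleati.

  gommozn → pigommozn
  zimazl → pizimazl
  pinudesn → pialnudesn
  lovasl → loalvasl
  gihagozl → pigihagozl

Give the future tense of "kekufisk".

"kekufisk" has second-to-last letter 's'. The stems whose second-to-last letter is 's' (pinudesn → pialnudesn, lovasl → loalvasl) insert -al- after the first vowel.
The other pattern: stems whose second-to-last letter is 'z' add the prefix pi-.
So kekufisk → kealkufisk.

kealkufisk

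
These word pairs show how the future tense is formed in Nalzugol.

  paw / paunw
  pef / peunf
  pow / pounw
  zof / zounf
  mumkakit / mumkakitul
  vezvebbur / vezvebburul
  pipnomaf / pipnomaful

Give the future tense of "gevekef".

gevekeful

pef and pipnomaf both end in -f yet inflect differently (peunf, pipnomaful), so the final letter is not what conditions the rule; the number of vowels is.
"gevekef" has 3 vowels. The stems with 3 vowels (mumkakit → mumkakitul, vezvebbur → vezvebburul, pipnomaf → pipnomaful) add -ul.
So gevekef → gevekeful.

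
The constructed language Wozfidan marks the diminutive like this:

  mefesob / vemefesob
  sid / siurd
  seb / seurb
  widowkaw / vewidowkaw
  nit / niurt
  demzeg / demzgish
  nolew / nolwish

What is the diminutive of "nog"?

nourg

seb and mefesob both end in -b yet inflect differently (seurb, vemefesob), so the final letter is not what conditions the rule; the number of vowels is.
"nog" has 1 vowel. The stems with 1 vowel (sid → siurd, nit → niurt, seb → seurb) insert -ur- after the first vowel.
So nog → nourg.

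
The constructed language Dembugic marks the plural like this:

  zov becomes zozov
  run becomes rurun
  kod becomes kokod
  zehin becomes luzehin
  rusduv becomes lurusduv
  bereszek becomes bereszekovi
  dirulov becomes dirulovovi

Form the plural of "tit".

titit

"tit" has 1 vowel. The stems with 1 vowel (zov → zozov, run → rurun, kod → kokod) repeat the first consonant+vowel as a prefix.
So tit → titit.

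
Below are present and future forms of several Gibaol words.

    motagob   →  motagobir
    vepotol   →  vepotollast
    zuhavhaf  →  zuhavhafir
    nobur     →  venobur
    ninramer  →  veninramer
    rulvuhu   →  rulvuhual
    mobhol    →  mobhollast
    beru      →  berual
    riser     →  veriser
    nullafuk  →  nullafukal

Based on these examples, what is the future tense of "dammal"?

"dammal" ends in -l. The stems ending in -l (mobhol → mobhollast, vepotol → vepotollast) double the final consonant and add -ast.
The other patterns: stems ending in -r add the prefix ve-; stems ending in -b or -f add -ir; stems ending in -k or -u add -al.
So dammal → dammallast.

dammallast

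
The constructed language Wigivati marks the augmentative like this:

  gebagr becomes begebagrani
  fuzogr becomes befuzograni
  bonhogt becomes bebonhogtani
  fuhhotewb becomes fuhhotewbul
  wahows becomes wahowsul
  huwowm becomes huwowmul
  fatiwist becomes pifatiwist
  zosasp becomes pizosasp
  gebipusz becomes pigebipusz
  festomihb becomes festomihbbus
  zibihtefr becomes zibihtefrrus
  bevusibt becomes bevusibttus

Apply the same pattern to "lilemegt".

belilemegtani

bonhogt and fatiwist both end in -t yet inflect differently (bebonhogtani, pifatiwist), so the final letter is not what conditions the rule; the second-to-last letter is.
"lilemegt" has second-to-last letter 'g'. The stems whose second-to-last letter is 'g' (gebagr → begebagrani, fuzogr → befuzograni, bonhogt → bebonhogtani) add be- … -ani around the stem.
The other patterns: stems whose second-to-last letter is 'w' add -ul; stems whose second-to-last letter is 's' add the prefix pi-; stems whose second-to-last letter is 'b', 'f' or 'h' double the final consonant and add -us.
So lilemegt → belilemegtani.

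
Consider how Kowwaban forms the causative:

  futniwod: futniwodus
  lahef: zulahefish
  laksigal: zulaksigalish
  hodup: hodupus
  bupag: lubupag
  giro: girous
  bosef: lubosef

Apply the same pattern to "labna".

zulabnaish

"labna" begins with l-. The stems beginning with l- (lahef → zulahefish, laksigal → zulaksigalish) add zu- … -ish around the stem.
The other patterns: stems beginning with b- add the prefix lu-; stems beginning with f-, g- or h- add -us.
So labna → zulabnaish.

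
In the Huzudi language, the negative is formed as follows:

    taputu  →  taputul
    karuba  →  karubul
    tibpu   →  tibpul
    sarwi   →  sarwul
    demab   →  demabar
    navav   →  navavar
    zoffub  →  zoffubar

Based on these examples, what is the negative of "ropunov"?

karuba and demab both have last vowel 'a' yet inflect differently (karubul, demabar), so the last vowel is not what conditions the rule; whether the stem ends in a vowel or a consonant is.
"ropunov" ends in a consonant. The stems ending in a consonant (demab → demabar, navav → navavar, zoffub → zoffubar) add -ar.
So ropunov → ropunovar.

ropunovar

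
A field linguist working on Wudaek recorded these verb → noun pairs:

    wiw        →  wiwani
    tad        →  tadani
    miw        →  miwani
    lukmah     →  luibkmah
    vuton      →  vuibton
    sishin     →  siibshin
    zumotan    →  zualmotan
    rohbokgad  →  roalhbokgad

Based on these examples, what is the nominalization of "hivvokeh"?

vuton and zumotan both end in -n yet inflect differently (vuibton, zualmotan), so the final letter is not what conditions the rule; the number of vowels is.
"hivvokeh" has 3 vowels. The stems with 3 vowels (zumotan → zualmotan, rohbokgad → roalhbokgad) insert -al- after the first vowel.
The other patterns: stems with 1 vowel add -ani; stems with 2 vowels insert -ib- after the first vowel.
So hivvokeh → hialvvokeh.

hialvvokeh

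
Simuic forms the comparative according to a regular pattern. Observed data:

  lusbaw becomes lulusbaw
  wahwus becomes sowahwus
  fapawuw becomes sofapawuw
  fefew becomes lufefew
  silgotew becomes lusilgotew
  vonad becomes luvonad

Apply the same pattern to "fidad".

fapawuw and fefew both end in -w yet inflect differently (sofapawuw, lufefew), so the final letter is not what conditions the rule; the last vowel is.
"fidad" has last vowel 'a'. The stems whose last vowel is 'a' (lusbaw → lulusbaw, vonad → luvonad) add the prefix lu-.
The other pattern: stems whose last vowel is 'u' add the prefix so-.
So fidad → lufidad.

lufidad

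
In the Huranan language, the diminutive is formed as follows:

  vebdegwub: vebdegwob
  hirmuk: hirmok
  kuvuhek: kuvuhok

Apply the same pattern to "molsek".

Every pair shown (vebdegwub → vebdegwob, hirmuk → hirmok, kuvuhek → kuvuhok) follows the same rule: change the last vowel to 'o'.
So molsek → molsok.

molsok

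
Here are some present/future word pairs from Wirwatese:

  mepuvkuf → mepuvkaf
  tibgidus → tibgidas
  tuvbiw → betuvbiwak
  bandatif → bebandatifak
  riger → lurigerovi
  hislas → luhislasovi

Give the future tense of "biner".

lubinerovi

mepuvkuf and bandatif both end in -f yet inflect differently (mepuvkaf, bebandatifak), so the final letter is not what conditions the rule; the last vowel is.
"biner" has last vowel 'e'. The one such stem in the data (riger → lurigerovi) adds lu- … -ovi around the stem, so the same rule applies.
So biner → lubinerovi.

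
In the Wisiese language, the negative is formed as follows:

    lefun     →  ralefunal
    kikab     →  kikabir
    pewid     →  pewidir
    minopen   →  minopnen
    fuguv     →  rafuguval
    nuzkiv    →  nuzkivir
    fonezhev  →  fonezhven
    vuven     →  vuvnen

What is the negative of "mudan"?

mudanir

fonezhev and fuguv both end in -v yet inflect differently (fonezhven, rafuguval), so the final letter is not what conditions the rule; the last vowel is.
"mudan" has last vowel 'a'. The one such stem in the data (kikab → kikabir) adds -ir, so the same rule applies.
The other patterns: stems whose last vowel is 'e' delete the last vowel and add -en; stems whose last vowel is 'u' add ra- … -al around the stem.
So mudan → mudanir.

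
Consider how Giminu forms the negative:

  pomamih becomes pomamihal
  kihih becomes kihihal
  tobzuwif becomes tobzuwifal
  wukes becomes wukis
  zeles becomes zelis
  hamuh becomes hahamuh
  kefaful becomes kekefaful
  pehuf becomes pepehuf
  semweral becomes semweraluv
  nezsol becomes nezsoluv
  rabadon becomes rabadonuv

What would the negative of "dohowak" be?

dohowakuv

pomamih and hamuh both end in -h yet inflect differently (pomamihal, hahamuh), so the final letter is not what conditions the rule; the last vowel is.
"dohowak" has last vowel 'a'. The one such stem in the data (semweral → semweraluv) adds -uv, so the same rule applies.
So dohowak → dohowakuv.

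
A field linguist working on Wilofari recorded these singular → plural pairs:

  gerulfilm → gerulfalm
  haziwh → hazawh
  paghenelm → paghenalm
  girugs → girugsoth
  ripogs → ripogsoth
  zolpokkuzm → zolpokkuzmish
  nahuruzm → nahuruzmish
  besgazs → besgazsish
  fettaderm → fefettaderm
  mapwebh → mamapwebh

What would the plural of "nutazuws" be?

gerulfilm and zolpokkuzm both end in -m yet inflect differently (gerulfalm, zolpokkuzmish), so the final letter is not what conditions the rule; the second-to-last letter is.
"nutazuws" has second-to-last letter 'w'. The one such stem in the data (haziwh → hazawh) changes the last vowel to 'a' (as do gerulfilm, paghenelm), so the same rule applies.
The other patterns: stems whose second-to-last letter is 'g' add -oth; stems whose second-to-last letter is 'z' add -ish; stems whose second-to-last letter is 'b' or 'r' repeat the first consonant+vowel as a prefix.
So nutazuws → nutazaws.

nutazaws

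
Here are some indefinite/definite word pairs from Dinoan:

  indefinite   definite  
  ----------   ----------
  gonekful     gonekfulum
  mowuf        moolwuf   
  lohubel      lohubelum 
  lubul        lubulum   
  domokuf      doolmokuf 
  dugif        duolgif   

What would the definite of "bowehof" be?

lubul and domokuf both have last vowel 'u' yet inflect differently (lubulum, doolmokuf), so the last vowel is not what conditions the rule; the final letter is.
"bowehof" ends in -f. The stems ending in -f (domokuf → doolmokuf, dugif → duolgif, mowuf → moolwuf) insert -ol- after the first vowel.
The other pattern: stems ending in -l add -um.
So bowehof → boolwehof.

boolwehof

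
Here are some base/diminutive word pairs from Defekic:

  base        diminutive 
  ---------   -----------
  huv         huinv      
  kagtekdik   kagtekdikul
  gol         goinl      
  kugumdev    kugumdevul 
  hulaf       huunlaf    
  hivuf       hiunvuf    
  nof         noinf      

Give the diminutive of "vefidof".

vefidoful

nof and hivuf both end in -f yet inflect differently (noinf, hiunvuf), so the final letter is not what conditions the rule; the number of vowels is.
"vefidof" has 3 vowels. The stems with 3 vowels (kugumdev → kugumdevul, kagtekdik → kagtekdikul) add -ul.
So vefidof → vefidoful.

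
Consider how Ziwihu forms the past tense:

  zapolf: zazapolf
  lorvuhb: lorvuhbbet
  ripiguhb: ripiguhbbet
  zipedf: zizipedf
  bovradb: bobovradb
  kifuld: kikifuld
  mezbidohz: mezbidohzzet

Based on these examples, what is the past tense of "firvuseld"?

"firvuseld" has second-to-last letter 'l'. The stems whose second-to-last letter is 'l' (kifuld → kikifuld, zapolf → zazapolf) repeat the first consonant+vowel as a prefix.
The other pattern: stems whose second-to-last letter is 'h' double the final consonant and add -et.
So firvuseld → fifirvuseld.

fifirvuseld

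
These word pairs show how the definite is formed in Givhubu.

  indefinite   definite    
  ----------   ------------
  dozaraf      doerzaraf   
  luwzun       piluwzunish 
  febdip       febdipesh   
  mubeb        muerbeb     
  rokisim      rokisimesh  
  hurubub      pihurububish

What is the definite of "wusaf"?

hurubub and mubeb both end in -b yet inflect differently (pihurububish, muerbeb), so the final letter is not what conditions the rule; the last vowel is.
"wusaf" has last vowel 'a'. The one such stem in the data (dozaraf → doerzaraf) inserts -er- after the first vowel (as does mubeb), so the same rule applies.
So wusaf → wuersaf.

wuersaf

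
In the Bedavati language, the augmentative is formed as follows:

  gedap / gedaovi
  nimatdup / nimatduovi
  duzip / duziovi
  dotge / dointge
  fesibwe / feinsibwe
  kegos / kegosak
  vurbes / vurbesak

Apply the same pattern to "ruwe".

dotge and vurbes both have last vowel 'e' yet inflect differently (dointge, vurbesak), so the last vowel is not what conditions the rule; the final letter is.
"ruwe" ends in -e. The stems ending in -e (dotge → dointge, fesibwe → feinsibwe) insert -in- after the first vowel.
The other patterns: stems ending in -p drop the final letter and add -ovi; stems ending in -s add -ak.
So ruwe → ruinwe.

ruinwe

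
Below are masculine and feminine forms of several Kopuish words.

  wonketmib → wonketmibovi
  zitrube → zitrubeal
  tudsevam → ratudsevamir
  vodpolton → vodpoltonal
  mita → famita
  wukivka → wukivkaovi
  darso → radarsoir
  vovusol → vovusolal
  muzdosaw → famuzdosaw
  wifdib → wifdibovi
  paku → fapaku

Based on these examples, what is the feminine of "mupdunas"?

famupdunas

mita and wukivka both end in -a yet inflect differently (famita, wukivkaovi), so the final letter is not what conditions the rule; the first letter is.
"mupdunas" begins with m-. The stems beginning with m- (mita → famita, muzdosaw → famuzdosaw) add the prefix fa-.
The other patterns: stems beginning with d- or t- add ra- … -ir around the stem; stems beginning with w- add -ovi; stems beginning with v- or z- add -al.
So mupdunas → famupdunas.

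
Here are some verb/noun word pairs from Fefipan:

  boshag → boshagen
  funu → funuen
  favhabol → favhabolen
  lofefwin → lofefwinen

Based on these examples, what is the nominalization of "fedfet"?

Every pair shown (boshag → boshagen, funu → funuen, favhabol → favhabolen, …) follows the same rule: add -en.
So fedfet → fedfeten.

fedfeten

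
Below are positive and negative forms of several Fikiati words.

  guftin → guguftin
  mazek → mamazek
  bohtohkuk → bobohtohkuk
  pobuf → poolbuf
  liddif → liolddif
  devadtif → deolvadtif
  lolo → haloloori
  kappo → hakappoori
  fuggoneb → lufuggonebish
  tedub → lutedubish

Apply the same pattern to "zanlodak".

"zanlodak" ends in -k. The stems ending in -k (mazek → mamazek, bohtohkuk → bobohtohkuk) repeat the first consonant+vowel as a prefix.
The other patterns: stems ending in -f insert -ol- after the first vowel; stems ending in -o add ha- … -ori around the stem; stems ending in -b add lu- … -ish around the stem.
So zanlodak → zazanlodak.

zazanlodak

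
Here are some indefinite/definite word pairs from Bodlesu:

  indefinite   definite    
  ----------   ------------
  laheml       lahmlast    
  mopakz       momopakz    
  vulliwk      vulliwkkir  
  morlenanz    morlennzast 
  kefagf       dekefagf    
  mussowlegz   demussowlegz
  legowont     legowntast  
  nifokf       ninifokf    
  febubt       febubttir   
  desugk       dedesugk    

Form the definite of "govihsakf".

"govihsakf" has second-to-last letter 'k'. The stems whose second-to-last letter is 'k' (mopakz → momopakz, nifokf → ninifokf) repeat the first consonant+vowel as a prefix.
So govihsakf → gogovihsakf.

gogovihsakf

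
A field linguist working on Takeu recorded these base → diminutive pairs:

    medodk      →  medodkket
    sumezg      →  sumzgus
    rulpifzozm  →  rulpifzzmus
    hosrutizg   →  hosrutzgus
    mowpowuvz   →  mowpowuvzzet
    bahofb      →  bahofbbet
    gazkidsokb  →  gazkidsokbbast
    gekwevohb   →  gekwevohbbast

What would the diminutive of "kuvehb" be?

kuvehbbast

gazkidsokb and bahofb both end in -b yet inflect differently (gazkidsokbbast, bahofbbet), so the final letter is not what conditions the rule; the second-to-last letter is.
"kuvehb" has second-to-last letter 'h'. The one such stem in the data (gekwevohb → gekwevohbbast) doubles the final consonant and adds -ast (as does gazkidsokb), so the same rule applies.
So kuvehb → kuvehbbast.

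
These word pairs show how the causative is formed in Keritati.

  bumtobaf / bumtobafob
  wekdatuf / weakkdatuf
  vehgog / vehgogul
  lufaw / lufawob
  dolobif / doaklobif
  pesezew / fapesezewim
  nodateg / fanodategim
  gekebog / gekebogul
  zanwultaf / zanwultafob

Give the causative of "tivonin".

pesezew and lufaw both end in -w yet inflect differently (fapesezewim, lufawob), so the final letter is not what conditions the rule; the last vowel is.
"tivonin" has last vowel 'i'. The one such stem in the data (dolobif → doaklobif) inserts -ak- after the first vowel (as does wekdatuf), so the same rule applies.
So tivonin → tiakvonin.

tiakvonin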